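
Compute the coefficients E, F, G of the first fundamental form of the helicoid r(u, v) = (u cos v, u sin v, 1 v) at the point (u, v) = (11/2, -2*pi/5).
E = 1;  F = 0;  G = 125/4

Partials: r_u = (cos(v), sin(v), 0), r_v = (-u*sin(v), u*cos(v), 1). As functions of (u, v):
  E = r_u · r_u = 1,
  F = r_u · r_v = 0,
  G = r_v · r_v = u^2 + 1.
Evaluating at (u, v) = (11/2, -2*pi/5): E = 1, F = 0, G = 125/4.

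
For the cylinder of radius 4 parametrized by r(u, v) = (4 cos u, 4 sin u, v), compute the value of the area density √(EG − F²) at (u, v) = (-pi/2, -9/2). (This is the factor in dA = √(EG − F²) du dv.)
√(EG − F²)|_{(-pi/2, -9/2)} = 4

E = 16, F = 0, G = 1, so EG − F² = 16. Taking the positive square root: √(EG − F²) = 4. At (u, v) = (-pi/2, -9/2): 4.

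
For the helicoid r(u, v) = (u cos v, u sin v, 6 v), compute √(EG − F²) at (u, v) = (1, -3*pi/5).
√(EG − F²)|_{(1, -3*pi/5)} = sqrt(37)

E = 1, F = 0, G = u^2 + 36; EG − F² = u^2 + 36; √(EG − F²) = sqrt(u^2 + 36). At the given point: sqrt(37).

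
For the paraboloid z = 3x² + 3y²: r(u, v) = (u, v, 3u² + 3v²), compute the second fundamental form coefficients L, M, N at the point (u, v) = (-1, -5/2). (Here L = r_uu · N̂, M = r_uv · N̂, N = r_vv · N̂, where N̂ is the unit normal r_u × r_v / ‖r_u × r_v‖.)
L = 3*sqrt(262)/131;  M = 0;  N = 3*sqrt(262)/131

Compute the unit normal N̂(u, v) = (-6*u/sqrt(36*u^2 + 36*v^2 + 1), -6*v/sqrt(36*u^2 + 36*v^2 + 1), 1/sqrt(36*u^2 + 36*v^2 + 1)), and the second partials r_uu, r_uv, r_vv. Take dot products:
  L(u, v) = r_uu · N̂ = 6/sqrt(36*u^2 + 36*v^2 + 1),
  M(u, v) = r_uv · N̂ = 0,
  N(u, v) = r_vv · N̂ = 6/sqrt(36*u^2 + 36*v^2 + 1).
Evaluating at (u, v) = (-1, -5/2):
  L = 3*sqrt(262)/131, M = 0, N = 3*sqrt(262)/131.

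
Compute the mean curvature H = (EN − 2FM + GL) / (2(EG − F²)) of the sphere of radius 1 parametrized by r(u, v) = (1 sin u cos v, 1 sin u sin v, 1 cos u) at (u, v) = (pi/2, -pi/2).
H = -1

With E = 1, F = 0, G = sin(u)^2, L = -sin(u)/Abs(sin(u)), M = 0, N = -sin(u)^3/Abs(sin(u)), assemble
  H = (EN − 2FM + GL) / (2(EG − F²)) = -sin(u)/Abs(sin(u)).
At (u, v) = (pi/2, -pi/2): H = -1.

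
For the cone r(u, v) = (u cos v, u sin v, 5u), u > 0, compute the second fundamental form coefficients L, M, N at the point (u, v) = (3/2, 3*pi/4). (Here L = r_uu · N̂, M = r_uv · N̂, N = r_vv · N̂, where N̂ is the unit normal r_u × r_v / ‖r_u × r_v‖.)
L = 0;  M = 0;  N = 15*sqrt(26)/52

Compute the unit normal N̂(u, v) = (-5*sqrt(26)*u*cos(v)/(26*Abs(u)), -5*sqrt(26)*u*sin(v)/(26*Abs(u)), sqrt(26)*u/(26*Abs(u))), and the second partials r_uu, r_uv, r_vv. Take dot products:
  L(u, v) = r_uu · N̂ = 0,
  M(u, v) = r_uv · N̂ = 0,
  N(u, v) = r_vv · N̂ = 5*sqrt(26)*u^2/(26*Abs(u)).
Evaluating at (u, v) = (3/2, 3*pi/4):
  L = 0, M = 0, N = 15*sqrt(26)/52.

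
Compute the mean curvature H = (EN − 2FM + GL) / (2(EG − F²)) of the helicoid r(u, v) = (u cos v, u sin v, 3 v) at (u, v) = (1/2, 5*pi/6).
H = 0

With E = 1, F = 0, G = u^2 + 9, L = 0, M = -3/sqrt(u^2 + 9), N = 0, assemble
  H = (EN − 2FM + GL) / (2(EG − F²)) = 0.
At (u, v) = (1/2, 5*pi/6): H = 0.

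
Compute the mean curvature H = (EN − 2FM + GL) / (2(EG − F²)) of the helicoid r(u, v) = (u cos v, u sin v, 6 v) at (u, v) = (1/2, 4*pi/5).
H = 0

With E = 1, F = 0, G = u^2 + 36, L = 0, M = -6/sqrt(u^2 + 36), N = 0, assemble
  H = (EN − 2FM + GL) / (2(EG − F²)) = 0.
At (u, v) = (1/2, 4*pi/5): H = 0.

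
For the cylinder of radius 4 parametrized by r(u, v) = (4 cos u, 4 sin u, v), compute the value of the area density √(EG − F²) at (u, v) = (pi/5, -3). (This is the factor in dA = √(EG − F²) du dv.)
√(EG − F²)|_{(pi/5, -3)} = 4

E = 16, F = 0, G = 1, so EG − F² = 16. Taking the positive square root: √(EG − F²) = 4. At (u, v) = (pi/5, -3): 4.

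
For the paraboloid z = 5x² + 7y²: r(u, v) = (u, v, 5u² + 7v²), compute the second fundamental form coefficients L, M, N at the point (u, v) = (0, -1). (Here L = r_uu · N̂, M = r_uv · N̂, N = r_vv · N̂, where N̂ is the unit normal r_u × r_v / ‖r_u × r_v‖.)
L = 10*sqrt(197)/197;  M = 0;  N = 14*sqrt(197)/197

Compute the unit normal N̂(u, v) = (-10*u/sqrt(100*u^2 + 196*v^2 + 1), -14*v/sqrt(100*u^2 + 196*v^2 + 1), 1/sqrt(100*u^2 + 196*v^2 + 1)), and the second partials r_uu, r_uv, r_vv. Take dot products:
  L(u, v) = r_uu · N̂ = 10/sqrt(100*u^2 + 196*v^2 + 1),
  M(u, v) = r_uv · N̂ = 0,
  N(u, v) = r_vv · N̂ = 14/sqrt(100*u^2 + 196*v^2 + 1).
Evaluating at (u, v) = (0, -1):
  L = 10*sqrt(197)/197, M = 0, N = 14*sqrt(197)/197.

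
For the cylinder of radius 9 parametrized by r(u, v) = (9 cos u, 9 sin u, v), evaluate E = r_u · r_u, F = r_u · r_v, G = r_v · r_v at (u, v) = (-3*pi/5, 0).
E = 81;  F = 0;  G = 1

Partials: r_u = (-9*sin(u), 9*cos(u), 0), r_v = (0, 0, 1). As functions of (u, v):
  E = r_u · r_u = 81,
  F = r_u · r_v = 0,
  G = r_v · r_v = 1.
Evaluating at (u, v) = (-3*pi/5, 0): E = 81, F = 0, G = 1.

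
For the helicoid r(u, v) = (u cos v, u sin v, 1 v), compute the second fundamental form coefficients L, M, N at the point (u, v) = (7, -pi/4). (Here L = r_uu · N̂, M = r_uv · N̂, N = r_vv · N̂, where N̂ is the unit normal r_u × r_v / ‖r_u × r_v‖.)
L = 0;  M = -sqrt(2)/10;  N = 0

Compute the unit normal N̂(u, v) = (sin(v)/sqrt(u^2 + 1), -cos(v)/sqrt(u^2 + 1), u/sqrt(u^2 + 1)), and the second partials r_uu, r_uv, r_vv. Take dot products:
  L(u, v) = r_uu · N̂ = 0,
  M(u, v) = r_uv · N̂ = -1/sqrt(u^2 + 1),
  N(u, v) = r_vv · N̂ = 0.
Evaluating at (u, v) = (7, -pi/4):
  L = 0, M = -sqrt(2)/10, N = 0.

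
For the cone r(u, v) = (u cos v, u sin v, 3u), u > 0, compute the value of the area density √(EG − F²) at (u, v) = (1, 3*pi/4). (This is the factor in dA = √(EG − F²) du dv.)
√(EG − F²)|_{(1, 3*pi/4)} = sqrt(10)

E = 10, F = 0, G = u^2, so EG − F² = 10*u^2. Taking the positive square root: √(EG − F²) = sqrt(10)*Abs(u). At (u, v) = (1, 3*pi/4): sqrt(10).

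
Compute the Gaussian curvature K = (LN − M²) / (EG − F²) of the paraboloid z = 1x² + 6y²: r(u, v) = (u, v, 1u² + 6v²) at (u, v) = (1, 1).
K = 24/22201

Coefficients of the first fundamental form: E = 4*u^2 + 1, F = 24*u*v, G = 144*v^2 + 1.
Coefficients of the second fundamental form: L = 2/sqrt(4*u^2 + 144*v^2 + 1), M = 0, N = 12/sqrt(4*u^2 + 144*v^2 + 1).
Assemble K = (LN − M²)/(EG − F²) = 24/(16*u^4 + 1152*u^2*v^2 + 8*u^2 + 20736*v^4 + 288*v^2 + 1). At (u, v) = (1, 1): K = 24/22201.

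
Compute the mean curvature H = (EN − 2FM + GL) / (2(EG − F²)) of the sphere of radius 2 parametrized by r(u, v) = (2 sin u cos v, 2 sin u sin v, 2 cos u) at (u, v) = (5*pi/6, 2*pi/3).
H = -1/2

With E = 4, F = 0, G = 4*sin(u)^2, L = -2*sin(u)/Abs(sin(u)), M = 0, N = -2*sin(u)^3/Abs(sin(u)), assemble
  H = (EN − 2FM + GL) / (2(EG − F²)) = -sin(u)/(2*Abs(sin(u))).
At (u, v) = (5*pi/6, 2*pi/3): H = -1/2.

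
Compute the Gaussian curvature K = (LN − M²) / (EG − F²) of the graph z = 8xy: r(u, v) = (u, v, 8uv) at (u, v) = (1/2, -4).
K = -64/1083681

Coefficients of the first fundamental form: E = 64*v^2 + 1, F = 64*u*v, G = 64*u^2 + 1.
Coefficients of the second fundamental form: L = 0, M = 8/sqrt(64*u^2 + 64*v^2 + 1), N = 0.
Assemble K = (LN − M²)/(EG − F²) = -64/(4096*u^4 + 8192*u^2*v^2 + 128*u^2 + 4096*v^4 + 128*v^2 + 1). At (u, v) = (1/2, -4): K = -64/1083681.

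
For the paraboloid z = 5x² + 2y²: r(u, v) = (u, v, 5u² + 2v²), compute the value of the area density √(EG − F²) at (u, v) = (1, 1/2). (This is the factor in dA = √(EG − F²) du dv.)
√(EG − F²)|_{(1, 1/2)} = sqrt(105)

E = 100*u^2 + 1, F = 40*u*v, G = 16*v^2 + 1, so EG − F² = 100*u^2 + 16*v^2 + 1. Taking the positive square root: √(EG − F²) = sqrt(100*u^2 + 16*v^2 + 1). At (u, v) = (1, 1/2): sqrt(105).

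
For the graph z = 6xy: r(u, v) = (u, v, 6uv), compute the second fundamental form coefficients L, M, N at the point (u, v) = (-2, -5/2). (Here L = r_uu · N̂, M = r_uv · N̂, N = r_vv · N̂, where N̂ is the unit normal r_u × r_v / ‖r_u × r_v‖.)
L = 0;  M = 3*sqrt(370)/185;  N = 0

Compute the unit normal N̂(u, v) = (-6*v/sqrt(36*u^2 + 36*v^2 + 1), -6*u/sqrt(36*u^2 + 36*v^2 + 1), 1/sqrt(36*u^2 + 36*v^2 + 1)), and the second partials r_uu, r_uv, r_vv. Take dot products:
  L(u, v) = r_uu · N̂ = 0,
  M(u, v) = r_uv · N̂ = 6/sqrt(36*u^2 + 36*v^2 + 1),
  N(u, v) = r_vv · N̂ = 0.
Evaluating at (u, v) = (-2, -5/2):
  L = 0, M = 3*sqrt(370)/185, N = 0.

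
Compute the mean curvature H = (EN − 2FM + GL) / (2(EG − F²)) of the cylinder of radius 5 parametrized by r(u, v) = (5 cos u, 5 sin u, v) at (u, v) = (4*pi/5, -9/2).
H = -1/10

With E = 25, F = 0, G = 1, L = -5, M = 0, N = 0, assemble
  H = (EN − 2FM + GL) / (2(EG − F²)) = -1/10.
At (u, v) = (4*pi/5, -9/2): H = -1/10.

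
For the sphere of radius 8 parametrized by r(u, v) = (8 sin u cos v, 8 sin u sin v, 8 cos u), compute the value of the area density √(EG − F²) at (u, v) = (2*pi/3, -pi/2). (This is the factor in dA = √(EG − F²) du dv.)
√(EG − F²)|_{(2*pi/3, -pi/2)} = 32*sqrt(3)

E = 64, F = 0, G = 64*sin(u)^2, so EG − F² = 4096*sin(u)^2. Taking the positive square root: √(EG − F²) = 64*Abs(sin(u)). At (u, v) = (2*pi/3, -pi/2): 32*sqrt(3).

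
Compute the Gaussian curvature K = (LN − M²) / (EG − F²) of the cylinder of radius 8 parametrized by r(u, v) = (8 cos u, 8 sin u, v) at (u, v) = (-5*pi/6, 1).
K = 0

Coefficients of the first fundamental form: E = 64, F = 0, G = 1.
Coefficients of the second fundamental form: L = -8, M = 0, N = 0.
Assemble K = (LN − M²)/(EG − F²) = 0. At (u, v) = (-5*pi/6, 1): K = 0.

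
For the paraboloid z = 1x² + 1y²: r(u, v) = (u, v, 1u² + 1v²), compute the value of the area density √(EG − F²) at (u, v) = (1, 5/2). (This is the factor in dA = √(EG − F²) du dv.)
√(EG − F²)|_{(1, 5/2)} = sqrt(30)

E = 4*u^2 + 1, F = 4*u*v, G = 4*v^2 + 1, so EG − F² = 4*u^2 + 4*v^2 + 1. Taking the positive square root: √(EG − F²) = sqrt(4*u^2 + 4*v^2 + 1). At (u, v) = (1, 5/2): sqrt(30).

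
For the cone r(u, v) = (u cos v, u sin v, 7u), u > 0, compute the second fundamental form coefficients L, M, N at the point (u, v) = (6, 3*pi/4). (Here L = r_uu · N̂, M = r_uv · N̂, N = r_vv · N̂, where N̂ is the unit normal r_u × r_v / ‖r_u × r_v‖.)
L = 0;  M = 0;  N = 21*sqrt(2)/5

Compute the unit normal N̂(u, v) = (-7*sqrt(2)*u*cos(v)/(10*Abs(u)), -7*sqrt(2)*u*sin(v)/(10*Abs(u)), sqrt(2)*u/(10*Abs(u))), and the second partials r_uu, r_uv, r_vv. Take dot products:
  L(u, v) = r_uu · N̂ = 0,
  M(u, v) = r_uv · N̂ = 0,
  N(u, v) = r_vv · N̂ = 7*sqrt(2)*u^2/(10*Abs(u)).
Evaluating at (u, v) = (6, 3*pi/4):
  L = 0, M = 0, N = 21*sqrt(2)/5.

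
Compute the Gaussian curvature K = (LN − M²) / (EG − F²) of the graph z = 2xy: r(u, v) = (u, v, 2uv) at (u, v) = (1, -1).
K = -4/81

Coefficients of the first fundamental form: E = 4*v^2 + 1, F = 4*u*v, G = 4*u^2 + 1.
Coefficients of the second fundamental form: L = 0, M = 2/sqrt(4*u^2 + 4*v^2 + 1), N = 0.
Assemble K = (LN − M²)/(EG − F²) = -4/(16*u^4 + 32*u^2*v^2 + 8*u^2 + 16*v^4 + 8*v^2 + 1). At (u, v) = (1, -1): K = -4/81.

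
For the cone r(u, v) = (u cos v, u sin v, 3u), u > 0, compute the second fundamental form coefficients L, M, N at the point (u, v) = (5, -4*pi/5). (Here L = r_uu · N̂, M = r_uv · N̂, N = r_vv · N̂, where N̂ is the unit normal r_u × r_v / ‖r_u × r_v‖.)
L = 0;  M = 0;  N = 3*sqrt(10)/2

Compute the unit normal N̂(u, v) = (-3*sqrt(10)*u*cos(v)/(10*Abs(u)), -3*sqrt(10)*u*sin(v)/(10*Abs(u)), sqrt(10)*u/(10*Abs(u))), and the second partials r_uu, r_uv, r_vv. Take dot products:
  L(u, v) = r_uu · N̂ = 0,
  M(u, v) = r_uv · N̂ = 0,
  N(u, v) = r_vv · N̂ = 3*sqrt(10)*u^2/(10*Abs(u)).
Evaluating at (u, v) = (5, -4*pi/5):
  L = 0, M = 0, N = 3*sqrt(10)/2.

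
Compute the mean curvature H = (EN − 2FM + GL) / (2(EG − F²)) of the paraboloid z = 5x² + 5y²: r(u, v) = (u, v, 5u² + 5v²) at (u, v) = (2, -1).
H = 2510*sqrt(501)/251001

With E = 100*u^2 + 1, F = 100*u*v, G = 100*v^2 + 1, L = 10/sqrt(100*u^2 + 100*v^2 + 1), M = 0, N = 10/sqrt(100*u^2 + 100*v^2 + 1), assemble
  H = (EN − 2FM + GL) / (2(EG − F²)) = 10*(50*u^2 + 50*v^2 + 1)/(100*u^2 + 100*v^2 + 1)^(3/2).
At (u, v) = (2, -1): H = 2510*sqrt(501)/251001.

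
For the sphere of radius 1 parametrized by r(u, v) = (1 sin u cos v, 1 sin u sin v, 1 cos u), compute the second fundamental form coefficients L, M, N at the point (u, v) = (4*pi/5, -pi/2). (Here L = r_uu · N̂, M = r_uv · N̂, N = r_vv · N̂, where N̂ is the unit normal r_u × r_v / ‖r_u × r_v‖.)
L = -1;  M = 0;  N = -5/8 + sqrt(5)/8

Compute the unit normal N̂(u, v) = (sin(u)^2*cos(v)/Abs(sin(u)), sin(u)^2*sin(v)/Abs(sin(u)), sin(2*u)/(2*Abs(sin(u)))), and the second partials r_uu, r_uv, r_vv. Take dot products:
  L(u, v) = r_uu · N̂ = -sin(u)/Abs(sin(u)),
  M(u, v) = r_uv · N̂ = 0,
  N(u, v) = r_vv · N̂ = -sin(u)^3/Abs(sin(u)).
Evaluating at (u, v) = (4*pi/5, -pi/2):
  L = -1, M = 0, N = -5/8 + sqrt(5)/8.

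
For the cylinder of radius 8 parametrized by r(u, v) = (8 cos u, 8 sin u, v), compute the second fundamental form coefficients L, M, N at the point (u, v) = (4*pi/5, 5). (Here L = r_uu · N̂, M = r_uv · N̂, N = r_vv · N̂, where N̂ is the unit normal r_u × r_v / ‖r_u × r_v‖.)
L = -8;  M = 0;  N = 0

Compute the unit normal N̂(u, v) = (cos(u), sin(u), 0), and the second partials r_uu, r_uv, r_vv. Take dot products:
  L(u, v) = r_uu · N̂ = -8,
  M(u, v) = r_uv · N̂ = 0,
  N(u, v) = r_vv · N̂ = 0.
Evaluating at (u, v) = (4*pi/5, 5):
  L = -8, M = 0, N = 0.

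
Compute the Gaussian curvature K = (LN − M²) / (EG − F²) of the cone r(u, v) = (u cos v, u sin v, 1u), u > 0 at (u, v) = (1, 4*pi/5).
K = 0

Coefficients of the first fundamental form: E = 2, F = 0, G = u^2.
Coefficients of the second fundamental form: L = 0, M = 0, N = sqrt(2)*u^2/(2*Abs(u)).
Assemble K = (LN − M²)/(EG − F²) = 0. At (u, v) = (1, 4*pi/5): K = 0.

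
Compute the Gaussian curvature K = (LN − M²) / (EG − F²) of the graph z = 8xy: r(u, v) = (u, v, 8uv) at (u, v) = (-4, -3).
K = -64/2563201

Coefficients of the first fundamental form: E = 64*v^2 + 1, F = 64*u*v, G = 64*u^2 + 1.
Coefficients of the second fundamental form: L = 0, M = 8/sqrt(64*u^2 + 64*v^2 + 1), N = 0.
Assemble K = (LN − M²)/(EG − F²) = -64/(4096*u^4 + 8192*u^2*v^2 + 128*u^2 + 4096*v^4 + 128*v^2 + 1). At (u, v) = (-4, -3): K = -64/2563201.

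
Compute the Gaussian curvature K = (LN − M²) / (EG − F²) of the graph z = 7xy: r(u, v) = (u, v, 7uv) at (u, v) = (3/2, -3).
K = -784/4879681

Coefficients of the first fundamental form: E = 49*v^2 + 1, F = 49*u*v, G = 49*u^2 + 1.
Coefficients of the second fundamental form: L = 0, M = 7/sqrt(49*u^2 + 49*v^2 + 1), N = 0.
Assemble K = (LN − M²)/(EG − F²) = -49/(2401*u^4 + 4802*u^2*v^2 + 98*u^2 + 2401*v^4 + 98*v^2 + 1). At (u, v) = (3/2, -3): K = -784/4879681.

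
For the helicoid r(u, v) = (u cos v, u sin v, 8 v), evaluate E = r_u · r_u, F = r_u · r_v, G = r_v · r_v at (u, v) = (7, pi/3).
E = 1;  F = 0;  G = 113

Partials: r_u = (cos(v), sin(v), 0), r_v = (-u*sin(v), u*cos(v), 8). As functions of (u, v):
  E = r_u · r_u = 1,
  F = r_u · r_v = 0,
  G = r_v · r_v = u^2 + 64.
Evaluating at (u, v) = (7, pi/3): E = 1, F = 0, G = 113.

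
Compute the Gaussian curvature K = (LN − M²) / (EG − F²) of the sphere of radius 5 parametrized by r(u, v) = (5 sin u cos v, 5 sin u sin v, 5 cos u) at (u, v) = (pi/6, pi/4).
K = 1/25

Coefficients of the first fundamental form: E = 25, F = 0, G = 25*sin(u)^2.
Coefficients of the second fundamental form: L = -5*sin(u)/Abs(sin(u)), M = 0, N = -5*sin(u)^3/Abs(sin(u)).
Assemble K = (LN − M²)/(EG − F²) = 1/25. At (u, v) = (pi/6, pi/4): K = 1/25.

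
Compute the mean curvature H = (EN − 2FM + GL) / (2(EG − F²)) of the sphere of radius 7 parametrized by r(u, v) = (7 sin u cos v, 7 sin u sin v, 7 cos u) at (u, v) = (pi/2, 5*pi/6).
H = -1/7

With E = 49, F = 0, G = 49*sin(u)^2, L = -7*sin(u)/Abs(sin(u)), M = 0, N = -7*sin(u)^3/Abs(sin(u)), assemble
  H = (EN − 2FM + GL) / (2(EG − F²)) = -sin(u)/(7*Abs(sin(u))).
At (u, v) = (pi/2, 5*pi/6): H = -1/7.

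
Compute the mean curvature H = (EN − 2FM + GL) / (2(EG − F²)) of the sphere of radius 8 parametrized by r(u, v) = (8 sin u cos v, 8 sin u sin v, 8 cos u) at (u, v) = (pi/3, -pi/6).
H = -1/8

With E = 64, F = 0, G = 64*sin(u)^2, L = -8*sin(u)/Abs(sin(u)), M = 0, N = -8*sin(u)^3/Abs(sin(u)), assemble
  H = (EN − 2FM + GL) / (2(EG − F²)) = -sin(u)/(8*Abs(sin(u))).
At (u, v) = (pi/3, -pi/6): H = -1/8.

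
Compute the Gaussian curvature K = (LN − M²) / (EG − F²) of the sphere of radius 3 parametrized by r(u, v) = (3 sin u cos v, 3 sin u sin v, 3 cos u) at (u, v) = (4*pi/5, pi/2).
K = 1/9

Coefficients of the first fundamental form: E = 9, F = 0, G = 9*sin(u)^2.
Coefficients of the second fundamental form: L = -3*sin(u)/Abs(sin(u)), M = 0, N = -3*sin(u)^3/Abs(sin(u)).
Assemble K = (LN − M²)/(EG − F²) = 1/9. At (u, v) = (4*pi/5, pi/2): K = 1/9.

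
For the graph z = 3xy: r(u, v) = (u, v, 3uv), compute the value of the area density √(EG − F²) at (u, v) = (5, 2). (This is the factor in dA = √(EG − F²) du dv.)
√(EG − F²)|_{(5, 2)} = sqrt(262)

E = 9*v^2 + 1, F = 9*u*v, G = 9*u^2 + 1, so EG − F² = 9*u^2 + 9*v^2 + 1. Taking the positive square root: √(EG − F²) = sqrt(9*u^2 + 9*v^2 + 1). At (u, v) = (5, 2): sqrt(262).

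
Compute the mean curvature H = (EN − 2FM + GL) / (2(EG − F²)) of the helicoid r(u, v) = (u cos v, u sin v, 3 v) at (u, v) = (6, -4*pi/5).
H = 0

With E = 1, F = 0, G = u^2 + 9, L = 0, M = -3/sqrt(u^2 + 9), N = 0, assemble
  H = (EN − 2FM + GL) / (2(EG − F²)) = 0.
At (u, v) = (6, -4*pi/5): H = 0.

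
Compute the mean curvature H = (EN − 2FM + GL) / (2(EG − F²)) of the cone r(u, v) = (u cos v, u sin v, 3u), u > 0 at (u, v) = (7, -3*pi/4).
H = 3*sqrt(10)/140

With E = 10, F = 0, G = u^2, L = 0, M = 0, N = 3*sqrt(10)*u^2/(10*Abs(u)), assemble
  H = (EN − 2FM + GL) / (2(EG − F²)) = 3*sqrt(10)/(20*Abs(u)).
At (u, v) = (7, -3*pi/4): H = 3*sqrt(10)/140.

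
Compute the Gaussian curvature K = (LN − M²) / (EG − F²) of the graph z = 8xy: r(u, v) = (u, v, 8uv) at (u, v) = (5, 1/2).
K = -64/2614689

Coefficients of the first fundamental form: E = 64*v^2 + 1, F = 64*u*v, G = 64*u^2 + 1.
Coefficients of the second fundamental form: L = 0, M = 8/sqrt(64*u^2 + 64*v^2 + 1), N = 0.
Assemble K = (LN − M²)/(EG − F²) = -64/(4096*u^4 + 8192*u^2*v^2 + 128*u^2 + 4096*v^4 + 128*v^2 + 1). At (u, v) = (5, 1/2): K = -64/2614689.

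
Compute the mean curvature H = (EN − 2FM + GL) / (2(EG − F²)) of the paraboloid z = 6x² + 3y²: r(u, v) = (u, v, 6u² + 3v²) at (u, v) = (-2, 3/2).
H = 2223*sqrt(658)/432964

With E = 144*u^2 + 1, F = 72*u*v, G = 36*v^2 + 1, L = 12/sqrt(144*u^2 + 36*v^2 + 1), M = 0, N = 6/sqrt(144*u^2 + 36*v^2 + 1), assemble
  H = (EN − 2FM + GL) / (2(EG − F²)) = 9*(48*u^2 + 24*v^2 + 1)/(144*u^2 + 36*v^2 + 1)^(3/2).
At (u, v) = (-2, 3/2): H = 2223*sqrt(658)/432964.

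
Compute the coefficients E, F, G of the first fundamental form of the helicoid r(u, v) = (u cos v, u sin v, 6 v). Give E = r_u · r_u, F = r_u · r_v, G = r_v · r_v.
E = 1;  F = 0;  G = u^2 + 36

Compute partials: r_u = (cos(v), sin(v), 0), r_v = (-u*sin(v), u*cos(v), 6). Then
  E = r_u · r_u = 1,
  F = r_u · r_v = 0,
  G = r_v · r_v = u^2 + 36.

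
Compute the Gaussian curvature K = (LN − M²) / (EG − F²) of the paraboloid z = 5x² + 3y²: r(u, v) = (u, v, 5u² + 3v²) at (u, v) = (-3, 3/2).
K = 15/241081

Coefficients of the first fundamental form: E = 100*u^2 + 1, F = 60*u*v, G = 36*v^2 + 1.
Coefficients of the second fundamental form: L = 10/sqrt(100*u^2 + 36*v^2 + 1), M = 0, N = 6/sqrt(100*u^2 + 36*v^2 + 1).
Assemble K = (LN − M²)/(EG − F²) = 60/(10000*u^4 + 7200*u^2*v^2 + 200*u^2 + 1296*v^4 + 72*v^2 + 1). At (u, v) = (-3, 3/2): K = 15/241081.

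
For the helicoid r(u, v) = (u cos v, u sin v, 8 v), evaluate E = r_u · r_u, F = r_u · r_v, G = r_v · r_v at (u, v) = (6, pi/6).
E = 1;  F = 0;  G = 100

Partials: r_u = (cos(v), sin(v), 0), r_v = (-u*sin(v), u*cos(v), 8). As functions of (u, v):
  E = r_u · r_u = 1,
  F = r_u · r_v = 0,
  G = r_v · r_v = u^2 + 64.
Evaluating at (u, v) = (6, pi/6): E = 1, F = 0, G = 100.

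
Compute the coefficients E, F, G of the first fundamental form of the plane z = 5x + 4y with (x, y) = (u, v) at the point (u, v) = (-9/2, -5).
E = 26;  F = 20;  G = 17

Partials: r_u = (1, 0, 5), r_v = (0, 1, 4). As functions of (u, v):
  E = r_u · r_u = 26,
  F = r_u · r_v = 20,
  G = r_v · r_v = 17.
Evaluating at (u, v) = (-9/2, -5): E = 26, F = 20, G = 17.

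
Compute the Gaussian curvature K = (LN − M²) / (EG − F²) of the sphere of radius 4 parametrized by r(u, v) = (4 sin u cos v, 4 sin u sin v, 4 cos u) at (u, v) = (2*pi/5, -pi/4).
K = 1/16

Coefficients of the first fundamental form: E = 16, F = 0, G = 16*sin(u)^2.
Coefficients of the second fundamental form: L = -4*sin(u)/Abs(sin(u)), M = 0, N = -4*sin(u)^3/Abs(sin(u)).
Assemble K = (LN − M²)/(EG − F²) = 1/16. At (u, v) = (2*pi/5, -pi/4): K = 1/16.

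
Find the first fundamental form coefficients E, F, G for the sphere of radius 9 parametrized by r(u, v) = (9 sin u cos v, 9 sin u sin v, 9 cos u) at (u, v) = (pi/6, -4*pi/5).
E = 81;  F = 0;  G = 81/4

Partials: r_u = (9*cos(u)*cos(v), 9*sin(v)*cos(u), -9*sin(u)), r_v = (-9*sin(u)*sin(v), 9*sin(u)*cos(v), 0). As functions of (u, v):
  E = r_u · r_u = 81,
  F = r_u · r_v = 0,
  G = r_v · r_v = 81*sin(u)^2.
Evaluating at (u, v) = (pi/6, -4*pi/5): E = 81, F = 0, G = 81/4.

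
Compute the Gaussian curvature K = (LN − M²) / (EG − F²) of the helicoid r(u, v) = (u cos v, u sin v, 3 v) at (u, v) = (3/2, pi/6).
K = -16/225

Coefficients of the first fundamental form: E = 1, F = 0, G = u^2 + 9.
Coefficients of the second fundamental form: L = 0, M = -3/sqrt(u^2 + 9), N = 0.
Assemble K = (LN − M²)/(EG − F²) = -9/(u^2 + 9)^2. At (u, v) = (3/2, pi/6): K = -16/225.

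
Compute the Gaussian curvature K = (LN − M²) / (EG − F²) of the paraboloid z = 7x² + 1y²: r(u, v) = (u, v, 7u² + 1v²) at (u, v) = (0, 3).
K = 28/1369

Coefficients of the first fundamental form: E = 196*u^2 + 1, F = 28*u*v, G = 4*v^2 + 1.
Coefficients of the second fundamental form: L = 14/sqrt(196*u^2 + 4*v^2 + 1), M = 0, N = 2/sqrt(196*u^2 + 4*v^2 + 1).
Assemble K = (LN − M²)/(EG − F²) = 28/(38416*u^4 + 1568*u^2*v^2 + 392*u^2 + 16*v^4 + 8*v^2 + 1). At (u, v) = (0, 3): K = 28/1369.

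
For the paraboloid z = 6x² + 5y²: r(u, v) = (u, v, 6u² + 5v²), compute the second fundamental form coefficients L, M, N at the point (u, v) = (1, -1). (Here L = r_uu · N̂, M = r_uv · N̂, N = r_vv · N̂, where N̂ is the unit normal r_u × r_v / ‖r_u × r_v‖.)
L = 12*sqrt(5)/35;  M = 0;  N = 2*sqrt(5)/7

Compute the unit normal N̂(u, v) = (-12*u/sqrt(144*u^2 + 100*v^2 + 1), -10*v/sqrt(144*u^2 + 100*v^2 + 1), 1/sqrt(144*u^2 + 100*v^2 + 1)), and the second partials r_uu, r_uv, r_vv. Take dot products:
  L(u, v) = r_uu · N̂ = 12/sqrt(144*u^2 + 100*v^2 + 1),
  M(u, v) = r_uv · N̂ = 0,
  N(u, v) = r_vv · N̂ = 10/sqrt(144*u^2 + 100*v^2 + 1).
Evaluating at (u, v) = (1, -1):
  L = 12*sqrt(5)/35, M = 0, N = 2*sqrt(5)/7.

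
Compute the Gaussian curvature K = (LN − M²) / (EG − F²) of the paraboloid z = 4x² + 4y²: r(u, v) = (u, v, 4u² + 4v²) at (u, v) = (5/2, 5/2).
K = 64/641601

Coefficients of the first fundamental form: E = 64*u^2 + 1, F = 64*u*v, G = 64*v^2 + 1.
Coefficients of the second fundamental form: L = 8/sqrt(64*u^2 + 64*v^2 + 1), M = 0, N = 8/sqrt(64*u^2 + 64*v^2 + 1).
Assemble K = (LN − M²)/(EG − F²) = 64/(4096*u^4 + 8192*u^2*v^2 + 128*u^2 + 4096*v^4 + 128*v^2 + 1). At (u, v) = (5/2, 5/2): K = 64/641601.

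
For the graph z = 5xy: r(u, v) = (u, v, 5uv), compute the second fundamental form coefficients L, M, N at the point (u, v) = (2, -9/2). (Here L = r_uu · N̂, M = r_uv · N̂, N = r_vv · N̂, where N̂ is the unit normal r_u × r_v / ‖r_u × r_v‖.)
L = 0;  M = 10*sqrt(2429)/2429;  N = 0

Compute the unit normal N̂(u, v) = (-5*v/sqrt(25*u^2 + 25*v^2 + 1), -5*u/sqrt(25*u^2 + 25*v^2 + 1), 1/sqrt(25*u^2 + 25*v^2 + 1)), and the second partials r_uu, r_uv, r_vv. Take dot products:
  L(u, v) = r_uu · N̂ = 0,
  M(u, v) = r_uv · N̂ = 5/sqrt(25*u^2 + 25*v^2 + 1),
  N(u, v) = r_vv · N̂ = 0.
Evaluating at (u, v) = (2, -9/2):
  L = 0, M = 10*sqrt(2429)/2429, N = 0.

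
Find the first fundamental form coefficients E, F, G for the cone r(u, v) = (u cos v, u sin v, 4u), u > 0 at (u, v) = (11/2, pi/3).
E = 17;  F = 0;  G = 121/4

Partials: r_u = (cos(v), sin(v), 4), r_v = (-u*sin(v), u*cos(v), 0). As functions of (u, v):
  E = r_u · r_u = 17,
  F = r_u · r_v = 0,
  G = r_v · r_v = u^2.
Evaluating at (u, v) = (11/2, pi/3): E = 17, F = 0, G = 121/4.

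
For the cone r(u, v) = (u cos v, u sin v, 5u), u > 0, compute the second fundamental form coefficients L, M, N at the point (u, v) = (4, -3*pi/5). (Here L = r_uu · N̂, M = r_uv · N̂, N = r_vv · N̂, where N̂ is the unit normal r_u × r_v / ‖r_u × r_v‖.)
L = 0;  M = 0;  N = 10*sqrt(26)/13

Compute the unit normal N̂(u, v) = (-5*sqrt(26)*u*cos(v)/(26*Abs(u)), -5*sqrt(26)*u*sin(v)/(26*Abs(u)), sqrt(26)*u/(26*Abs(u))), and the second partials r_uu, r_uv, r_vv. Take dot products:
  L(u, v) = r_uu · N̂ = 0,
  M(u, v) = r_uv · N̂ = 0,
  N(u, v) = r_vv · N̂ = 5*sqrt(26)*u^2/(26*Abs(u)).
Evaluating at (u, v) = (4, -3*pi/5):
  L = 0, M = 0, N = 10*sqrt(26)/13.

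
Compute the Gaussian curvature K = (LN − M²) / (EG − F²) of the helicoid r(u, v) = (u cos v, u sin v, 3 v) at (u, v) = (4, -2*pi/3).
K = -9/625

Coefficients of the first fundamental form: E = 1, F = 0, G = u^2 + 9.
Coefficients of the second fundamental form: L = 0, M = -3/sqrt(u^2 + 9), N = 0.
Assemble K = (LN − M²)/(EG − F²) = -9/(u^2 + 9)^2. At (u, v) = (4, -2*pi/3): K = -9/625.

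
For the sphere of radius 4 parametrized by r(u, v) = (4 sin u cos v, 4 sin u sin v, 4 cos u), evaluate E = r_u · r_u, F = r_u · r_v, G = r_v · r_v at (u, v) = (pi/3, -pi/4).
E = 16;  F = 0;  G = 12

Partials: r_u = (4*cos(u)*cos(v), 4*sin(v)*cos(u), -4*sin(u)), r_v = (-4*sin(u)*sin(v), 4*sin(u)*cos(v), 0). As functions of (u, v):
  E = r_u · r_u = 16,
  F = r_u · r_v = 0,
  G = r_v · r_v = 16*sin(u)^2.
Evaluating at (u, v) = (pi/3, -pi/4): E = 16, F = 0, G = 12.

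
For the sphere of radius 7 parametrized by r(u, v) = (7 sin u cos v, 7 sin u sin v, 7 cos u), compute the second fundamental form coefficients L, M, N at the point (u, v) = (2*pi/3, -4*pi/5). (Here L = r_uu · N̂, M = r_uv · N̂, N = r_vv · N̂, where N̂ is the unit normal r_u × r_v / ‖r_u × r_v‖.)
L = -7;  M = 0;  N = -21/4

Compute the unit normal N̂(u, v) = (sin(u)^2*cos(v)/Abs(sin(u)), sin(u)^2*sin(v)/Abs(sin(u)), sin(2*u)/(2*Abs(sin(u)))), and the second partials r_uu, r_uv, r_vv. Take dot products:
  L(u, v) = r_uu · N̂ = -7*sin(u)/Abs(sin(u)),
  M(u, v) = r_uv · N̂ = 0,
  N(u, v) = r_vv · N̂ = -7*sin(u)^3/Abs(sin(u)).
Evaluating at (u, v) = (2*pi/3, -4*pi/5):
  L = -7, M = 0, N = -21/4.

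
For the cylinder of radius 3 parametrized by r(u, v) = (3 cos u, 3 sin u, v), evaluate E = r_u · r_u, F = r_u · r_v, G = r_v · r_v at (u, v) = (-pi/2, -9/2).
E = 9;  F = 0;  G = 1

Partials: r_u = (-3*sin(u), 3*cos(u), 0), r_v = (0, 0, 1). As functions of (u, v):
  E = r_u · r_u = 9,
  F = r_u · r_v = 0,
  G = r_v · r_v = 1.
Evaluating at (u, v) = (-pi/2, -9/2): E = 9, F = 0, G = 1.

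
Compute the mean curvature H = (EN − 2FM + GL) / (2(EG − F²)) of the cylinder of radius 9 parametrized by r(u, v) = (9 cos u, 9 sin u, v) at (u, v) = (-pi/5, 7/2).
H = -1/18

With E = 81, F = 0, G = 1, L = -9, M = 0, N = 0, assemble
  H = (EN − 2FM + GL) / (2(EG − F²)) = -1/18.
At (u, v) = (-pi/5, 7/2): H = -1/18.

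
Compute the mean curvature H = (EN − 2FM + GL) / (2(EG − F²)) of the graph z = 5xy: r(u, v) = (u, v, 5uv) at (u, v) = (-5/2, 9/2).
H = 5625*sqrt(2654)/3521858

With E = 25*v^2 + 1, F = 25*u*v, G = 25*u^2 + 1, L = 0, M = 5/sqrt(25*u^2 + 25*v^2 + 1), N = 0, assemble
  H = (EN − 2FM + GL) / (2(EG − F²)) = -125*u*v/(25*u^2 + 25*v^2 + 1)^(3/2).
At (u, v) = (-5/2, 9/2): H = 5625*sqrt(2654)/3521858.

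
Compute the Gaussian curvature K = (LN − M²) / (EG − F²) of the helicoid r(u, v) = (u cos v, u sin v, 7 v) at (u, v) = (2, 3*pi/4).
K = -49/2809

Coefficients of the first fundamental form: E = 1, F = 0, G = u^2 + 49.
Coefficients of the second fundamental form: L = 0, M = -7/sqrt(u^2 + 49), N = 0.
Assemble K = (LN − M²)/(EG − F²) = -49/(u^2 + 49)^2. At (u, v) = (2, 3*pi/4): K = -49/2809.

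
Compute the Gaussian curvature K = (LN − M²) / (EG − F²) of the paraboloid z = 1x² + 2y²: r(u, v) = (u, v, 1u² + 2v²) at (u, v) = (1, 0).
K = 8/25

Coefficients of the first fundamental form: E = 4*u^2 + 1, F = 8*u*v, G = 16*v^2 + 1.
Coefficients of the second fundamental form: L = 2/sqrt(4*u^2 + 16*v^2 + 1), M = 0, N = 4/sqrt(4*u^2 + 16*v^2 + 1).
Assemble K = (LN − M²)/(EG − F²) = 8/(16*u^4 + 128*u^2*v^2 + 8*u^2 + 256*v^4 + 32*v^2 + 1). At (u, v) = (1, 0): K = 8/25.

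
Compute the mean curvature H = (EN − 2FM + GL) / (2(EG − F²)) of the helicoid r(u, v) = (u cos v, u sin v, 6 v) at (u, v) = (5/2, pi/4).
H = 0

With E = 1, F = 0, G = u^2 + 36, L = 0, M = -6/sqrt(u^2 + 36), N = 0, assemble
  H = (EN − 2FM + GL) / (2(EG − F²)) = 0.
At (u, v) = (5/2, pi/4): H = 0.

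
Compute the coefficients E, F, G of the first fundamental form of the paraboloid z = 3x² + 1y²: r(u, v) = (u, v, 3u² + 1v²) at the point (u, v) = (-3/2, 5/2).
E = 82;  F = -45;  G = 26

Partials: r_u = (1, 0, 6*u), r_v = (0, 1, 2*v). As functions of (u, v):
  E = r_u · r_u = 36*u^2 + 1,
  F = r_u · r_v = 12*u*v,
  G = r_v · r_v = 4*v^2 + 1.
Evaluating at (u, v) = (-3/2, 5/2): E = 82, F = -45, G = 26.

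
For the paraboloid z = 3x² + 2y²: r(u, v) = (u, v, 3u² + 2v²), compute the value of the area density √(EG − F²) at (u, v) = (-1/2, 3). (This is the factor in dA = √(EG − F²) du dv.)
√(EG − F²)|_{(-1/2, 3)} = sqrt(154)

E = 36*u^2 + 1, F = 24*u*v, G = 16*v^2 + 1, so EG − F² = 36*u^2 + 16*v^2 + 1. Taking the positive square root: √(EG − F²) = sqrt(36*u^2 + 16*v^2 + 1). At (u, v) = (-1/2, 3): sqrt(154).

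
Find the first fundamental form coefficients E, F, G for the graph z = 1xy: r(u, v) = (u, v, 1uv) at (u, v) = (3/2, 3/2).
E = 13/4;  F = 9/4;  G = 13/4

Partials: r_u = (1, 0, v), r_v = (0, 1, u). As functions of (u, v):
  E = r_u · r_u = v^2 + 1,
  F = r_u · r_v = u*v,
  G = r_v · r_v = u^2 + 1.
Evaluating at (u, v) = (3/2, 3/2): E = 13/4, F = 9/4, G = 13/4.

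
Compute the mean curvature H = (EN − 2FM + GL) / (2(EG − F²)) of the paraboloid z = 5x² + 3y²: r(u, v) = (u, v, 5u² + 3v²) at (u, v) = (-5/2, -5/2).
H = 3008*sqrt(851)/724201

With E = 100*u^2 + 1, F = 60*u*v, G = 36*v^2 + 1, L = 10/sqrt(100*u^2 + 36*v^2 + 1), M = 0, N = 6/sqrt(100*u^2 + 36*v^2 + 1), assemble
  H = (EN − 2FM + GL) / (2(EG − F²)) = 4*(75*u^2 + 45*v^2 + 2)/(100*u^2 + 36*v^2 + 1)^(3/2).
At (u, v) = (-5/2, -5/2): H = 3008*sqrt(851)/724201.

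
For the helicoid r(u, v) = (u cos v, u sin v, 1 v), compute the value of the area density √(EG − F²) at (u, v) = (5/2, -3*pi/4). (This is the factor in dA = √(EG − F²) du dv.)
√(EG − F²)|_{(5/2, -3*pi/4)} = sqrt(29)/2

E = 1, F = 0, G = u^2 + 1, so EG − F² = u^2 + 1. Taking the positive square root: √(EG − F²) = sqrt(u^2 + 1). At (u, v) = (5/2, -3*pi/4): sqrt(29)/2.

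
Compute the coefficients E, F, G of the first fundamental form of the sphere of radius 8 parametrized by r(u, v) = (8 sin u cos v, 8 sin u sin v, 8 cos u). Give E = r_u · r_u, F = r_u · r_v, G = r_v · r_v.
E = 64;  F = 0;  G = 64*sin(u)^2

Compute partials: r_u = (8*cos(u)*cos(v), 8*sin(v)*cos(u), -8*sin(u)), r_v = (-8*sin(u)*sin(v), 8*sin(u)*cos(v), 0). Then
  E = r_u · r_u = 64,
  F = r_u · r_v = 0,
  G = r_v · r_v = 64*sin(u)^2.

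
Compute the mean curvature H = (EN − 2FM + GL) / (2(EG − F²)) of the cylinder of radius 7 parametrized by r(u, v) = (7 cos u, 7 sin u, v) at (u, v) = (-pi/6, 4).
H = -1/14

With E = 49, F = 0, G = 1, L = -7, M = 0, N = 0, assemble
  H = (EN − 2FM + GL) / (2(EG − F²)) = -1/14.
At (u, v) = (-pi/6, 4): H = -1/14.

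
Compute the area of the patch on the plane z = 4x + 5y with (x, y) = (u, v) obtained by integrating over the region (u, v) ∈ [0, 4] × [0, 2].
Area = 8*sqrt(42)

Area = ∫∫ √(EG − F²) du dv with √(EG − F²) = sqrt(42). Integrating over [0, 4] × [0, 2] gives 8*sqrt(42).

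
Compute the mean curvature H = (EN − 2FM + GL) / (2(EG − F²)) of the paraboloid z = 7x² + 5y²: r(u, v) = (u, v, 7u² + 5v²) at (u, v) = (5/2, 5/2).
H = 1168*sqrt(1851)/380689

With E = 196*u^2 + 1, F = 140*u*v, G = 100*v^2 + 1, L = 14/sqrt(196*u^2 + 100*v^2 + 1), M = 0, N = 10/sqrt(196*u^2 + 100*v^2 + 1), assemble
  H = (EN − 2FM + GL) / (2(EG − F²)) = 4*(245*u^2 + 175*v^2 + 3)/(196*u^2 + 100*v^2 + 1)^(3/2).
At (u, v) = (5/2, 5/2): H = 1168*sqrt(1851)/380689.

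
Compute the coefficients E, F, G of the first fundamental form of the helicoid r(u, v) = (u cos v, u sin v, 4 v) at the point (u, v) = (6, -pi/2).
E = 1;  F = 0;  G = 52

Partials: r_u = (cos(v), sin(v), 0), r_v = (-u*sin(v), u*cos(v), 4). As functions of (u, v):
  E = r_u · r_u = 1,
  F = r_u · r_v = 0,
  G = r_v · r_v = u^2 + 16.
Evaluating at (u, v) = (6, -pi/2): E = 1, F = 0, G = 52.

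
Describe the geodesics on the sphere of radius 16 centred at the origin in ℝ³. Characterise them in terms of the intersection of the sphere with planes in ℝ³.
Geodesics on the sphere of radius 16 are great circles — circles of radius 16 obtained as the intersection of the sphere with planes through the origin (the centre of the sphere).

A curve α(t) of nonzero constant speed on the sphere of radius 16 is a geodesic iff its acceleration α̈ is everywhere normal to the surface, i.e. parallel to the radial vector α(t). Then d/dt(α × α̇) = α̇ × α̇ + α × α̈ = 0, so α × α̇ is a constant vector n ≠ 0 and α(t) · n = 0 for all t: α lies in the plane through the origin with normal n. The intersection of that plane with the sphere is a circle of radius 16 (a great circle). Conversely, a great circle traversed at constant speed has centripetal acceleration pointing at the origin, hence normal to the sphere, so every great circle is a geodesic.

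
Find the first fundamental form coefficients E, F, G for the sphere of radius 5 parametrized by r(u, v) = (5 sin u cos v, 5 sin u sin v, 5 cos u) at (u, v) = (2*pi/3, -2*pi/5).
E = 25;  F = 0;  G = 75/4

Partials: r_u = (5*cos(u)*cos(v), 5*sin(v)*cos(u), -5*sin(u)), r_v = (-5*sin(u)*sin(v), 5*sin(u)*cos(v), 0). As functions of (u, v):
  E = r_u · r_u = 25,
  F = r_u · r_v = 0,
  G = r_v · r_v = 25*sin(u)^2.
Evaluating at (u, v) = (2*pi/3, -2*pi/5): E = 25, F = 0, G = 75/4.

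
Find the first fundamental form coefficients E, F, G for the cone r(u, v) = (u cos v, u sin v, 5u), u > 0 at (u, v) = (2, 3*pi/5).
E = 26;  F = 0;  G = 4

Partials: r_u = (cos(v), sin(v), 5), r_v = (-u*sin(v), u*cos(v), 0). As functions of (u, v):
  E = r_u · r_u = 26,
  F = r_u · r_v = 0,
  G = r_v · r_v = u^2.
Evaluating at (u, v) = (2, 3*pi/5): E = 26, F = 0, G = 4.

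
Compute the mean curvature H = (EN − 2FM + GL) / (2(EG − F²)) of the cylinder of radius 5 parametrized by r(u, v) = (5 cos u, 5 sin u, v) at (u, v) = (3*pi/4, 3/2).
H = -1/10

With E = 25, F = 0, G = 1, L = -5, M = 0, N = 0, assemble
  H = (EN − 2FM + GL) / (2(EG − F²)) = -1/10.
At (u, v) = (3*pi/4, 3/2): H = -1/10.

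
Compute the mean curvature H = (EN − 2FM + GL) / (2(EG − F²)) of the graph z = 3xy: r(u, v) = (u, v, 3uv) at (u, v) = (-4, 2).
H = 216*sqrt(181)/32761

With E = 9*v^2 + 1, F = 9*u*v, G = 9*u^2 + 1, L = 0, M = 3/sqrt(9*u^2 + 9*v^2 + 1), N = 0, assemble
  H = (EN − 2FM + GL) / (2(EG − F²)) = -27*u*v/(9*u^2 + 9*v^2 + 1)^(3/2).
At (u, v) = (-4, 2): H = 216*sqrt(181)/32761.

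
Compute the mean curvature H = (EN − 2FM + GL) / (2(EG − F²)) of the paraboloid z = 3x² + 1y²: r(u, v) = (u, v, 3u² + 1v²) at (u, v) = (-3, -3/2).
H = 355*sqrt(334)/111556

With E = 36*u^2 + 1, F = 12*u*v, G = 4*v^2 + 1, L = 6/sqrt(36*u^2 + 4*v^2 + 1), M = 0, N = 2/sqrt(36*u^2 + 4*v^2 + 1), assemble
  H = (EN − 2FM + GL) / (2(EG − F²)) = 4*(9*u^2 + 3*v^2 + 1)/(36*u^2 + 4*v^2 + 1)^(3/2).
At (u, v) = (-3, -3/2): H = 355*sqrt(334)/111556.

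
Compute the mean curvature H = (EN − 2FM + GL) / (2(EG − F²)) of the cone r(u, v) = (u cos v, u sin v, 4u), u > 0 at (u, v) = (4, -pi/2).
H = sqrt(17)/34

With E = 17, F = 0, G = u^2, L = 0, M = 0, N = 4*sqrt(17)*u^2/(17*Abs(u)), assemble
  H = (EN − 2FM + GL) / (2(EG − F²)) = 2*sqrt(17)/(17*Abs(u)).
At (u, v) = (4, -pi/2): H = sqrt(17)/34.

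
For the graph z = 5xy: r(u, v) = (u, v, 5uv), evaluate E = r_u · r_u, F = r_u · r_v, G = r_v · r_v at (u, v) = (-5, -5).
E = 626;  F = 625;  G = 626

Partials: r_u = (1, 0, 5*v), r_v = (0, 1, 5*u). As functions of (u, v):
  E = r_u · r_u = 25*v^2 + 1,
  F = r_u · r_v = 25*u*v,
  G = r_v · r_v = 25*u^2 + 1.
Evaluating at (u, v) = (-5, -5): E = 626, F = 625, G = 626.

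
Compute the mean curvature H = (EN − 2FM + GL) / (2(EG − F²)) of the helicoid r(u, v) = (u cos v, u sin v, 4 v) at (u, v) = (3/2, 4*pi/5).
H = 0

With E = 1, F = 0, G = u^2 + 16, L = 0, M = -4/sqrt(u^2 + 16), N = 0, assemble
  H = (EN − 2FM + GL) / (2(EG − F²)) = 0.
At (u, v) = (3/2, 4*pi/5): H = 0.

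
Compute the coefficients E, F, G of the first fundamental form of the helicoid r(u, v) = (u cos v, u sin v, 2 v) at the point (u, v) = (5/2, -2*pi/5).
E = 1;  F = 0;  G = 41/4

Partials: r_u = (cos(v), sin(v), 0), r_v = (-u*sin(v), u*cos(v), 2). As functions of (u, v):
  E = r_u · r_u = 1,
  F = r_u · r_v = 0,
  G = r_v · r_v = u^2 + 4.
Evaluating at (u, v) = (5/2, -2*pi/5): E = 1, F = 0, G = 41/4.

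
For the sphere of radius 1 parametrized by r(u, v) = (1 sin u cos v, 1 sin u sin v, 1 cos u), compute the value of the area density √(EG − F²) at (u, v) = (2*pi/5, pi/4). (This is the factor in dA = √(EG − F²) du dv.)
√(EG − F²)|_{(2*pi/5, pi/4)} = sqrt(2*sqrt(5) + 10)/4

E = 1, F = 0, G = sin(u)^2, so EG − F² = sin(u)^2. Taking the positive square root: √(EG − F²) = Abs(sin(u)). At (u, v) = (2*pi/5, pi/4): sqrt(2*sqrt(5) + 10)/4.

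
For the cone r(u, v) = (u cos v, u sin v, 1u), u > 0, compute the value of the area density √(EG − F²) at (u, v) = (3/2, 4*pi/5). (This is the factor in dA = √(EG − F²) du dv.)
√(EG − F²)|_{(3/2, 4*pi/5)} = 3*sqrt(2)/2

E = 2, F = 0, G = u^2, so EG − F² = 2*u^2. Taking the positive square root: √(EG − F²) = sqrt(2)*Abs(u). At (u, v) = (3/2, 4*pi/5): 3*sqrt(2)/2.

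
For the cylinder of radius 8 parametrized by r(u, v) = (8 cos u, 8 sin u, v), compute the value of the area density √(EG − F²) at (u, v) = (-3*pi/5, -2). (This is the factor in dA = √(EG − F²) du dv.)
√(EG − F²)|_{(-3*pi/5, -2)} = 8

E = 64, F = 0, G = 1, so EG − F² = 64. Taking the positive square root: √(EG − F²) = 8. At (u, v) = (-3*pi/5, -2): 8.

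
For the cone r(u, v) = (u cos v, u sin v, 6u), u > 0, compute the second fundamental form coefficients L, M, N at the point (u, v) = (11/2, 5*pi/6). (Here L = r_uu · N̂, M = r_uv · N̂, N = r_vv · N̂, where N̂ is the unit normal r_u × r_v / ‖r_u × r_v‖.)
L = 0;  M = 0;  N = 33*sqrt(37)/37

Compute the unit normal N̂(u, v) = (-6*sqrt(37)*u*cos(v)/(37*Abs(u)), -6*sqrt(37)*u*sin(v)/(37*Abs(u)), sqrt(37)*u/(37*Abs(u))), and the second partials r_uu, r_uv, r_vv. Take dot products:
  L(u, v) = r_uu · N̂ = 0,
  M(u, v) = r_uv · N̂ = 0,
  N(u, v) = r_vv · N̂ = 6*sqrt(37)*u^2/(37*Abs(u)).
Evaluating at (u, v) = (11/2, 5*pi/6):
  L = 0, M = 0, N = 33*sqrt(37)/37.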